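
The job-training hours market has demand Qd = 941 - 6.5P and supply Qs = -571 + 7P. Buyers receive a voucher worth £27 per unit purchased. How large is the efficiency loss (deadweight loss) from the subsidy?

Pre-subsidy: 941 - 6.5P = -571 + 7P gives P* = 112, Q* = 213.
With the rebate, buyers effectively pay Pb = Ps − 27, where Ps is the price sellers receive.
Demand in terms of Ps becomes Qd = 941 − 6.5(Ps − 27) = 1116.5 - 6.5Ps. Setting this equal to supply: 1116.5 - 6.5Ps = -571 + 7Ps, so Ps = 125.
Buyers pay Pb = 125 − 27 = 98; Q' = -571 + 7·125 = 304.
The subsidy expands output by 304 − 213 = 91 past the efficient level; on those units the gap between marginal cost and willingness to pay runs from 0 up to 27.
DWL = ½ × 27 × 91 = 1228.5.

Deadweight loss = £1228.5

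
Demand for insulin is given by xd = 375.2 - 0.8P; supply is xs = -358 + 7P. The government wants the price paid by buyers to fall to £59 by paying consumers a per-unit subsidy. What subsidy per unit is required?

At a buyer price of 59, quantity demanded is 375.2 − 0.8·59 = 328.
Sellers supply 328 only when they receive Ps with -358 + 7·Ps = 328, i.e. Ps = 98.
s = Ps − Pb = 98 − 59 = 39.

Required subsidy s = £39 per unit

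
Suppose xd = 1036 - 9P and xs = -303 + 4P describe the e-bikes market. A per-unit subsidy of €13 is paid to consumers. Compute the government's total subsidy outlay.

Government cost = €1885

Pre-subsidy: 1036 - 9P = -303 + 4P gives P* = 103, x* = 109.
With the rebate, buyers effectively pay Pb = Ps − 13, where Ps is the price sellers receive.
Demand in terms of Ps becomes xd = 1036 − 9(Ps − 13) = 1153 - 9Ps. Setting this equal to supply: 1153 - 9Ps = -303 + 4Ps, so Ps = 112.
Buyers pay Pb = 112 − 13 = 99; x' = -303 + 4·112 = 145.
Government outlay = subsidy × quantity = 13 × 145 = 1885.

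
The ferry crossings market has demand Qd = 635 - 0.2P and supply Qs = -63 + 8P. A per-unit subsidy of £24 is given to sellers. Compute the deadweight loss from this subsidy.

Pre-subsidy: 635 - 0.2P = -63 + 8P gives P* = 3490/41, Q* = 25337/41.
With the subsidy, sellers receive Ps = Pb + 24 for each unit, where Pb is the price buyers pay.
Supply in terms of Pb becomes Qs = -63 + 8(Pb + 24) = 129 + 8Pb. Setting this equal to demand: 635 - 0.2Pb = 129 + 8Pb, so Pb = 2530/41.
Sellers receive Ps = 2530/41 + 24 = 3514/41; Q' = 635 − 0.2·(2530/41) = 25529/41.
The subsidy expands output by 25529/41 − 25337/41 = 192/41 past the efficient level; on those units the gap between marginal cost and willingness to pay runs from 0 up to 24.
DWL = ½ × 24 × 192/41 = 2304/41.

Deadweight loss = 2304/41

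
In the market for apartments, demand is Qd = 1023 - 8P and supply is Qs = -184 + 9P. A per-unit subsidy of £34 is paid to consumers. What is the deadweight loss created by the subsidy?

Pre-subsidy: 1023 - 8P = -184 + 9P gives P* = 71, Q* = 455.
With the rebate, buyers effectively pay Pb = Ps − 34, where Ps is the price sellers receive.
Demand in terms of Ps becomes Qd = 1023 − 8(Ps − 34) = 1295 - 8Ps. Setting this equal to supply: 1295 - 8Ps = -184 + 9Ps, so Ps = 87.
Buyers pay Pb = 87 − 34 = 53; Q' = -184 + 9·87 = 599.
The subsidy expands output by 599 − 455 = 144 past the efficient level; on those units the gap between marginal cost and willingness to pay runs from 0 up to 34.
DWL = ½ × 34 × 144 = 2448.

Deadweight loss = £2448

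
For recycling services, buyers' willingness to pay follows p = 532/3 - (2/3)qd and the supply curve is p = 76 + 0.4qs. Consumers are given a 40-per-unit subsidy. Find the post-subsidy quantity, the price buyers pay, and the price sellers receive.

q' = 132.5; buyers pay 89; sellers receive 129

Pre-subsidy: 532/3 - (2/3)q = 76 + 0.4q gives q* = 95 and p* = 114.
With the rebate, buyers effectively pay pb = ps − 40, where ps is the price sellers receive.
On the curves, pb = 532/3 - (2/3)q and ps = 76 + 0.4q; the wedge ps − pb = 40 gives 76 + 0.4q − (532/3 - (2/3)q) = 40, so q' = 132.5.
Then pb = 532/3 − (2/3)·132.5 = 89 and ps = 76 + 0.4·132.5 = 129.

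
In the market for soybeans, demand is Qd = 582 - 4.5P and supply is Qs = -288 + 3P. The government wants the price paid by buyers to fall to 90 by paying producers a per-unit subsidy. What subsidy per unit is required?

Required subsidy s = 65 per unit

At a buyer price of 90, quantity demanded is 582 − 4.5·90 = 177.
Sellers supply 177 only when they receive Ps with -288 + 3·Ps = 177, i.e. Ps = 155.
s = Ps − Pb = 155 − 90 = 65.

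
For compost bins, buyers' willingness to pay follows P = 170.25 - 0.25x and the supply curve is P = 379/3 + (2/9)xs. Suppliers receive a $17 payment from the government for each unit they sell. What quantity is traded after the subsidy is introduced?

x' = 129

Pre-subsidy: 170.25 - 0.25x = 379/3 + (2/9)x gives x* = 93 and P* = 147.
With the subsidy, sellers receive Ps = Pb + 17 for each unit, where Pb is the price buyers pay.
On the curves, Pb = 170.25 - 0.25x and Ps = 379/3 + (2/9)x; the wedge Ps − Pb = 17 gives 379/3 + (2/9)x − (170.25 - 0.25x) = 17, so x' = 129.
Then Pb = 170.25 − 0.25·129 = 138 and Ps = 379/3 + (2/9)·129 = 155.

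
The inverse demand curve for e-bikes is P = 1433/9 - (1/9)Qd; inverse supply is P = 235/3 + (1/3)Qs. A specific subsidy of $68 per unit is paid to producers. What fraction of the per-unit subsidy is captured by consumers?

Consumer share = 0.25

Pre-subsidy: 1433/9 - (1/9)Q = 235/3 + (1/3)Q gives Q* = 182 and P* = 139.
With the subsidy, sellers receive Ps = Pb + 68 for each unit, where Pb is the price buyers pay.
On the curves, Pb = 1433/9 - (1/9)Q and Ps = 235/3 + (1/3)Q; the wedge Ps − Pb = 68 gives 235/3 + (1/3)Q − (1433/9 - (1/9)Q) = 68, so Q' = 335.
Then Pb = 1433/9 − (1/9)·335 = 122 and Ps = 235/3 + (1/3)·335 = 190.
Buyers' price falls by P* − Pb = 139 − 122 = 17; sellers' price rises by Ps − P* = 190 − 139 = 51.
So consumers capture 17/68 = 0.25 of each unit of subsidy.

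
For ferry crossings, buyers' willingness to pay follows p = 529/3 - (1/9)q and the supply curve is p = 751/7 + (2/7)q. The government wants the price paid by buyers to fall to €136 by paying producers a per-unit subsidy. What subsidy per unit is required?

At a buyer price of 136, quantity demanded is 1587 − 9·136 = 363.
Sellers supply 363 only when they receive ps = 751/7 + (2/7)·363 = 211.
s = ps − pb = 211 − 136 = 75.

Required subsidy s = €75 per unit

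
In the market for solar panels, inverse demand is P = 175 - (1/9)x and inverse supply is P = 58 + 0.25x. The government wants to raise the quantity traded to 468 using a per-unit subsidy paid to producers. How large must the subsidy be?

At x = 468, from the demand curve buyers pay Pb = 175 − (1/9)·468 = 123; from the supply curve sellers need Ps = 58 + 0.25·468 = 175.
The subsidy must fill the gap: s = Ps − Pb = 175 − 123 = 52.

Required subsidy s = 52 per unit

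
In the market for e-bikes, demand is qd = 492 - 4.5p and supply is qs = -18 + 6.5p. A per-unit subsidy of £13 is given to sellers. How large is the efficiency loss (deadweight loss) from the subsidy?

Deadweight loss = 19773/88

Pre-subsidy: 492 - 4.5p = -18 + 6.5p gives p* = 510/11, q* = 3117/11.
With the subsidy, sellers receive ps = pb + 13 for each unit, where pb is the price buyers pay.
Supply in terms of pb becomes qs = -18 + 6.5(pb + 13) = 66.5 + 6.5pb. Setting this equal to demand: 492 - 4.5pb = 66.5 + 6.5pb, so pb = 851/22.
Sellers receive ps = 851/22 + 13 = 1137/22; q' = 492 − 4.5·(851/22) = 13989/44.
The subsidy expands output by 13989/44 − 3117/11 = 1521/44 past the efficient level; on those units the gap between marginal cost and willingness to pay runs from 0 up to 13.
DWL = ½ × 13 × 1521/44 = 19773/88.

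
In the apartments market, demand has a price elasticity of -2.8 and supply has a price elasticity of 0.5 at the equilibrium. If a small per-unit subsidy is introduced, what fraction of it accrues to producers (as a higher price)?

Producer share = 28/33

For a small subsidy around the equilibrium, the benefit split depends on the relative slopes, which at a point are proportional to the elasticities.
Buyer share = εs/(εs + |εd|) = 0.5/(0.5 + 2.8) = 5/33; seller share = |εd|/(εs + |εd|) = 28/33.
So producers capture 28/33 of the subsidy.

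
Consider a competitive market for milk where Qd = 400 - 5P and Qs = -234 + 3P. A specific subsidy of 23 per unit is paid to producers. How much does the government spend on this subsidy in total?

Pre-subsidy: 400 - 5P = -234 + 3P gives P* = 79.25, Q* = 3.75.
With the subsidy, sellers receive Ps = Pb + 23 for each unit, where Pb is the price buyers pay.
Supply in terms of Pb becomes Qs = -234 + 3(Pb + 23) = -165 + 3Pb. Setting this equal to demand: 400 - 5Pb = -165 + 3Pb, so Pb = 70.625.
Sellers receive Ps = 70.625 + 23 = 93.625; Q' = 400 − 5·70.625 = 46.875.
Government outlay = subsidy × quantity = 23 × 46.875 = 1078.125.

Government cost = 1078.125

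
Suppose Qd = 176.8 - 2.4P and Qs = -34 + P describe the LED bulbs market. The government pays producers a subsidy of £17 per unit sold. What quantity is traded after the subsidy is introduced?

Pre-subsidy: 176.8 - 2.4P = -34 + P gives P* = 62, Q* = 28.
With the subsidy, sellers receive Ps = Pb + 17 for each unit, where Pb is the price buyers pay.
Supply in terms of Pb becomes Qs = -34 + 1(Pb + 17) = -17 + Pb. Setting this equal to demand: 176.8 - 2.4Pb = -17 + Pb, so Pb = 57.
Sellers receive Ps = 57 + 17 = 74; Q' = 176.8 − 2.4·57 = 40.

Q' = 40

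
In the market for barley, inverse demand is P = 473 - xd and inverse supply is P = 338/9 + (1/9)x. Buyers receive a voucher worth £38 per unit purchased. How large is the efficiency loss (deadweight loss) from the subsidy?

Pre-subsidy: 473 - x = 338/9 + (1/9)x gives x* = 391.9 and P* = 81.1.
With the rebate, buyers effectively pay Pb = Ps − 38, where Ps is the price sellers receive.
On the curves, Pb = 473 - x and Ps = 338/9 + (1/9)x; the wedge Ps − Pb = 38 gives 338/9 + (1/9)x − (473 - x) = 38, so x' = 426.1.
Then Pb = 473 − 1·426.1 = 46.9 and Ps = 338/9 + (1/9)·426.1 = 84.9.
The subsidy expands output by 426.1 − 391.9 = 34.2 past the efficient level; on those units the gap between marginal cost and willingness to pay runs from 0 up to 38.
DWL = ½ × 38 × 34.2 = 649.8.

Deadweight loss = £649.8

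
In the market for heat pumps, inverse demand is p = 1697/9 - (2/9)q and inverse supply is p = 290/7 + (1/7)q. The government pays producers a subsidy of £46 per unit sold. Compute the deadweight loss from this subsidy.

Pre-subsidy: 1697/9 - (2/9)q = 290/7 + (1/7)q gives q* = 403 and p* = 99.
With the subsidy, sellers receive ps = pb + 46 for each unit, where pb is the price buyers pay.
On the curves, pb = 1697/9 - (2/9)q and ps = 290/7 + (1/7)q; the wedge ps − pb = 46 gives 290/7 + (1/7)q − (1697/9 - (2/9)q) = 46, so q' = 529.
Then pb = 1697/9 − (2/9)·529 = 71 and ps = 290/7 + (1/7)·529 = 117.
The subsidy expands output by 529 − 403 = 126 past the efficient level; on those units the gap between marginal cost and willingness to pay runs from 0 up to 46.
DWL = ½ × 46 × 126 = 2898.

Deadweight loss = £2898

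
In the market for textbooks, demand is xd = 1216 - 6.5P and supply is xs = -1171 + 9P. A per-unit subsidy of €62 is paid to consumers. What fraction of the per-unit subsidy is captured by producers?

Producer share = 13/31

Pre-subsidy: 1216 - 6.5P = -1171 + 9P gives P* = 154, x* = 215.
With the rebate, buyers effectively pay Pb = Ps − 62, where Ps is the price sellers receive.
Demand in terms of Ps becomes xd = 1216 − 6.5(Ps − 62) = 1619 - 6.5Ps. Setting this equal to supply: 1619 - 6.5Ps = -1171 + 9Ps, so Ps = 180.
Buyers pay Pb = 180 − 62 = 118; x' = -1171 + 9·180 = 449.
Buyers' price falls by P* − Pb = 154 − 118 = 36; sellers' price rises by Ps − P* = 180 − 154 = 26.
So producers capture 26/62 = 13/31 of each unit of subsidy.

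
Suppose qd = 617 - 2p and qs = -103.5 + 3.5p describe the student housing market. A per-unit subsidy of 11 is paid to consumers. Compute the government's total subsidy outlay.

Pre-subsidy: 617 - 2p = -103.5 + 3.5p gives p* = 131, q* = 355.
With the rebate, buyers effectively pay pb = ps − 11, where ps is the price sellers receive.
Demand in terms of ps becomes qd = 617 − 2(ps − 11) = 639 - 2ps. Setting this equal to supply: 639 - 2ps = -103.5 + 3.5ps, so ps = 135.
Buyers pay pb = 135 − 11 = 124; q' = -103.5 + 3.5·135 = 369.
Government outlay = subsidy × quantity = 11 × 369 = 4059.

Government cost = 4059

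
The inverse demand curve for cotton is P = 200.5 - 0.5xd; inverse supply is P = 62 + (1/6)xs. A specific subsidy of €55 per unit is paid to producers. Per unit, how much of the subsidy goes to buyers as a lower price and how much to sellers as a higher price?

Pre-subsidy: 200.5 - 0.5x = 62 + (1/6)x gives x* = 207.75 and P* = 96.625.
With the subsidy, sellers receive Ps = Pb + 55 for each unit, where Pb is the price buyers pay.
On the curves, Pb = 200.5 - 0.5x and Ps = 62 + (1/6)x; the wedge Ps − Pb = 55 gives 62 + (1/6)x − (200.5 - 0.5x) = 55, so x' = 290.25.
Then Pb = 200.5 − 0.5·290.25 = 55.375 and Ps = 62 + (1/6)·290.25 = 110.375.
Buyers' price falls by P* − Pb = 96.625 − 55.375 = 41.25; sellers' price rises by Ps − P* = 110.375 − 96.625 = 13.75.

Buyers gain €41.25 per unit; sellers gain €13.75 per unit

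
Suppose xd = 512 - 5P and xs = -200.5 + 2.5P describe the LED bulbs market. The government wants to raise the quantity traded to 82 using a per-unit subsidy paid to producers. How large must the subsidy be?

Required subsidy s = 27 per unit

At x = 82, invert demand for the buyer price: Pb = (512 − 82)/5 = 86; invert supply for the seller price: Ps = (82 − (-200.5))/2.5 = 113.
The subsidy must fill the gap: s = Ps − Pb = 113 − 86 = 27.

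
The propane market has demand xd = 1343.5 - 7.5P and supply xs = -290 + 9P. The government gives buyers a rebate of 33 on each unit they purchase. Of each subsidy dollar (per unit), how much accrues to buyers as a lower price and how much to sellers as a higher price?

Buyers gain 18 per unit; sellers gain 15 per unit

Pre-subsidy: 1343.5 - 7.5P = -290 + 9P gives P* = 99, x* = 601.
With the rebate, buyers effectively pay Pb = Ps − 33, where Ps is the price sellers receive.
Demand in terms of Ps becomes xd = 1343.5 − 7.5(Ps − 33) = 1591 - 7.5Ps. Setting this equal to supply: 1591 - 7.5Ps = -290 + 9Ps, so Ps = 114.
Buyers pay Pb = 114 − 33 = 81; x' = -290 + 9·114 = 736.
Buyers' price falls by P* − Pb = 99 − 81 = 18; sellers' price rises by Ps − P* = 114 − 99 = 15.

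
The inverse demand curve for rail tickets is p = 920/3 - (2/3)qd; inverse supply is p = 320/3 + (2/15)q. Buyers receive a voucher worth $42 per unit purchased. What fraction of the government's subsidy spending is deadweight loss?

Pre-subsidy: 920/3 - (2/3)q = 320/3 + (2/15)q gives q* = 250 and p* = 140.
With the rebate, buyers effectively pay pb = ps − 42, where ps is the price sellers receive.
On the curves, pb = 920/3 - (2/3)q and ps = 320/3 + (2/15)q; the wedge ps − pb = 42 gives 320/3 + (2/15)q − (920/3 - (2/3)q) = 42, so q' = 302.5.
Then pb = 920/3 − (2/3)·302.5 = 105 and ps = 320/3 + (2/15)·302.5 = 147.
ΔCS = ½(250 + 302.5)(140 − 105) = 9668.75; ΔPS = ½(250 + 302.5)(147 − 140) = 1933.75.
Government spending = 42 × 302.5 = 12705.
DWL = ½ × 42 × (302.5 − 250) = 1102.5; fraction = 1102.5 / 12705 = 21/242.

DWL / government spending = 21/242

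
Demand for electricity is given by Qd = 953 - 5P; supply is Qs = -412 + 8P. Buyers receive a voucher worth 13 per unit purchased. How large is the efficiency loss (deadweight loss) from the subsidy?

Pre-subsidy: 953 - 5P = -412 + 8P gives P* = 105, Q* = 428.
With the rebate, buyers effectively pay Pb = Ps − 13, where Ps is the price sellers receive.
Demand in terms of Ps becomes Qd = 953 − 5(Ps − 13) = 1018 - 5Ps. Setting this equal to supply: 1018 - 5Ps = -412 + 8Ps, so Ps = 110.
Buyers pay Pb = 110 − 13 = 97; Q' = -412 + 8·110 = 468.
The subsidy expands output by 468 − 428 = 40 past the efficient level; on those units the gap between marginal cost and willingness to pay runs from 0 up to 13.
DWL = ½ × 13 × 40 = 260.

Deadweight loss = 260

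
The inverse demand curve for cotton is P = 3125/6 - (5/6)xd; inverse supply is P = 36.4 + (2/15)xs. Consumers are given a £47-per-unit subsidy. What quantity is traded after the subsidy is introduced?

x' = 15943/29

Pre-subsidy: 3125/6 - (5/6)x = 36.4 + (2/15)x gives x* = 14533/29 and P* = 8980/87.
With the rebate, buyers effectively pay Pb = Ps − 47, where Ps is the price sellers receive.
On the curves, Pb = 3125/6 - (5/6)x and Ps = 36.4 + (2/15)x; the wedge Ps − Pb = 47 gives 36.4 + (2/15)x − (3125/6 - (5/6)x) = 47, so x' = 15943/29.
Then Pb = 3125/6 − (5/6)·(15943/29) = 5455/87 and Ps = 36.4 + (2/15)·(15943/29) = 9544/87.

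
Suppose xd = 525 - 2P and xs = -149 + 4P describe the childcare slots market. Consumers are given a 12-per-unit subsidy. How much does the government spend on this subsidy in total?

Government cost = 3796

Pre-subsidy: 525 - 2P = -149 + 4P gives P* = 337/3, x* = 901/3.
With the rebate, buyers effectively pay Pb = Ps − 12, where Ps is the price sellers receive.
Demand in terms of Ps becomes xd = 525 − 2(Ps − 12) = 549 - 2Ps. Setting this equal to supply: 549 - 2Ps = -149 + 4Ps, so Ps = 349/3.
Buyers pay Pb = 349/3 − 12 = 313/3; x' = -149 + 4·(349/3) = 949/3.
Government outlay = subsidy × quantity = 12 × 949/3 = 3796.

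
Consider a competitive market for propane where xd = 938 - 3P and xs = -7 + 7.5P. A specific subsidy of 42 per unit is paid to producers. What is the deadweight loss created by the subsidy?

Deadweight loss = 1890

Pre-subsidy: 938 - 3P = -7 + 7.5P gives P* = 90, x* = 668.
With the subsidy, sellers receive Ps = Pb + 42 for each unit, where Pb is the price buyers pay.
Supply in terms of Pb becomes xs = -7 + 7.5(Pb + 42) = 308 + 7.5Pb. Setting this equal to demand: 938 - 3Pb = 308 + 7.5Pb, so Pb = 60.
Sellers receive Ps = 60 + 42 = 102; x' = 938 − 3·60 = 758.
The subsidy expands output by 758 − 668 = 90 past the efficient level; on those units the gap between marginal cost and willingness to pay runs from 0 up to 42.
DWL = ½ × 42 × 90 = 1890.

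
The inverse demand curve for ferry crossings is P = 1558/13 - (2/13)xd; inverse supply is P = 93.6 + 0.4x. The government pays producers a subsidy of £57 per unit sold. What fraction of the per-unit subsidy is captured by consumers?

Consumer share = 5/18

Pre-subsidy: 1558/13 - (2/13)x = 93.6 + 0.4x gives x* = 853/18 and P* = 1013/9.
With the subsidy, sellers receive Ps = Pb + 57 for each unit, where Pb is the price buyers pay.
On the curves, Pb = 1558/13 - (2/13)x and Ps = 93.6 + 0.4x; the wedge Ps − Pb = 57 gives 93.6 + 0.4x − (1558/13 - (2/13)x) = 57, so x' = 5411/36.
Then Pb = 1558/13 − (2/13)·(5411/36) = 1741/18 and Ps = 93.6 + 0.4·(5411/36) = 2767/18.
Buyers' price falls by P* − Pb = 1013/9 − 1741/18 = 95/6; sellers' price rises by Ps − P* = 2767/18 − 1013/9 = 247/6.
So consumers capture (95/6)/57 = 5/18 of each unit of subsidy.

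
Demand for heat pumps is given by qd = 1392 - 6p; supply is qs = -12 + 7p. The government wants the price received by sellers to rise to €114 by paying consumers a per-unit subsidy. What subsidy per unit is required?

At a seller price of 114, quantity supplied is -12 + 7·114 = 786.
Buyers absorb 786 only when they pay pb with 1392 − 6·pb = 786, i.e. pb = 101.
s = ps − pb = 114 − 101 = 13.

Required subsidy s = €13 per unit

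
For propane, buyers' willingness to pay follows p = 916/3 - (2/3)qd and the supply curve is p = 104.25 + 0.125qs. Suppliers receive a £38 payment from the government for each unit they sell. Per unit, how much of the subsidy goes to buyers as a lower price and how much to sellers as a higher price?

Buyers gain £32 per unit; sellers gain £6 per unit

Pre-subsidy: 916/3 - (2/3)q = 104.25 + 0.125q gives q* = 254 and p* = 136.
With the subsidy, sellers receive ps = pb + 38 for each unit, where pb is the price buyers pay.
On the curves, pb = 916/3 - (2/3)q and ps = 104.25 + 0.125q; the wedge ps − pb = 38 gives 104.25 + 0.125q − (916/3 - (2/3)q) = 38, so q' = 302.
Then pb = 916/3 − (2/3)·302 = 104 and ps = 104.25 + 0.125·302 = 142.
Buyers' price falls by p* − pb = 136 − 104 = 32; sellers' price rises by ps − p* = 142 − 136 = 6.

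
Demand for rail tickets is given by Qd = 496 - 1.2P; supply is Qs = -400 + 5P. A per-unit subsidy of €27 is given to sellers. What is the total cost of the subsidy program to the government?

Government cost = 291870/31

Pre-subsidy: 496 - 1.2P = -400 + 5P gives P* = 4480/31, Q* = 10000/31.
With the subsidy, sellers receive Ps = Pb + 27 for each unit, where Pb is the price buyers pay.
Supply in terms of Pb becomes Qs = -400 + 5(Pb + 27) = -265 + 5Pb. Setting this equal to demand: 496 - 1.2Pb = -265 + 5Pb, so Pb = 3805/31.
Sellers receive Ps = 3805/31 + 27 = 4642/31; Q' = 496 − 1.2·(3805/31) = 10810/31.
Government outlay = subsidy × quantity = 27 × 10810/31 = 291870/31.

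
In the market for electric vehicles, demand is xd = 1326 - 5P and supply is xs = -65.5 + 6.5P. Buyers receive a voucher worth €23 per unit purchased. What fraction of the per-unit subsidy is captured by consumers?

Consumer share = 13/23

Pre-subsidy: 1326 - 5P = -65.5 + 6.5P gives P* = 121, x* = 721.
With the rebate, buyers effectively pay Pb = Ps − 23, where Ps is the price sellers receive.
Demand in terms of Ps becomes xd = 1326 − 5(Ps − 23) = 1441 - 5Ps. Setting this equal to supply: 1441 - 5Ps = -65.5 + 6.5Ps, so Ps = 131.
Buyers pay Pb = 131 − 23 = 108; x' = -65.5 + 6.5·131 = 786.
Buyers' price falls by P* − Pb = 121 − 108 = 13; sellers' price rises by Ps − P* = 131 − 121 = 10.
So consumers capture 13/23 = 13/23 of each unit of subsidy.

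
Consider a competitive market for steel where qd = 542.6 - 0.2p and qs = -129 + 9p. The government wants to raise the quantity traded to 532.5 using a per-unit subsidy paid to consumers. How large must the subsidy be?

Required subsidy s = 23 per unit

At q = 532.5, invert demand for the buyer price: pb = (542.6 − 532.5)/0.2 = 50.5; invert supply for the seller price: ps = (532.5 − (-129))/9 = 73.5.
The subsidy must fill the gap: s = ps − pb = 73.5 − 50.5 = 23.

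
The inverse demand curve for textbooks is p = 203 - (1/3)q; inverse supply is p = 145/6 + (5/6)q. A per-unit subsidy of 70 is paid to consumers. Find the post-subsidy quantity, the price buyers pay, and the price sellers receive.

Pre-subsidy: 203 - (1/3)q = 145/6 + (5/6)q gives q* = 1073/7 and p* = 3190/21.
With the rebate, buyers effectively pay pb = ps − 70, where ps is the price sellers receive.
On the curves, pb = 203 - (1/3)q and ps = 145/6 + (5/6)q; the wedge ps − pb = 70 gives 145/6 + (5/6)q − (203 - (1/3)q) = 70, so q' = 1493/7.
Then pb = 203 − (1/3)·(1493/7) = 2770/21 and ps = 145/6 + (5/6)·(1493/7) = 4240/21.

q' = 1493/7; buyers pay 2770/21; sellers receive 4240/21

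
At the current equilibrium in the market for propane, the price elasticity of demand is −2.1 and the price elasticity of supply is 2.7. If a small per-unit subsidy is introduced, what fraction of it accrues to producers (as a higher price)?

Producer share = 0.4375

For a small subsidy around the equilibrium, the benefit split depends on the relative slopes, which at a point are proportional to the elasticities.
Buyer share = εs/(εs + |εd|) = 2.7/(2.7 + 2.1) = 0.5625; seller share = |εd|/(εs + |εd|) = 0.4375.
So producers capture 0.4375 of the subsidy.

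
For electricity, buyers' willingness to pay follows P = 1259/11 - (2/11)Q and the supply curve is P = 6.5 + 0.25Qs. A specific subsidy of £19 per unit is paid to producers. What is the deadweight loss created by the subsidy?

Deadweight loss = £418

Pre-subsidy: 1259/11 - (2/11)Q = 6.5 + 0.25Q gives Q* = 250 and P* = 69.
With the subsidy, sellers receive Ps = Pb + 19 for each unit, where Pb is the price buyers pay.
On the curves, Pb = 1259/11 - (2/11)Q and Ps = 6.5 + 0.25Q; the wedge Ps − Pb = 19 gives 6.5 + 0.25Q − (1259/11 - (2/11)Q) = 19, so Q' = 294.
Then Pb = 1259/11 − (2/11)·294 = 61 and Ps = 6.5 + 0.25·294 = 80.
The subsidy expands output by 294 − 250 = 44 past the efficient level; on those units the gap between marginal cost and willingness to pay runs from 0 up to 19.
DWL = ½ × 19 × 44 = 418.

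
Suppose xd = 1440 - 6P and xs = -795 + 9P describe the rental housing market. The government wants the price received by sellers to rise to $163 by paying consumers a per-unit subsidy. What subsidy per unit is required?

Required subsidy s = $35 per unit

At a seller price of 163, quantity supplied is -795 + 9·163 = 672.
Buyers absorb 672 only when they pay Pb with 1440 − 6·Pb = 672, i.e. Pb = 128.
s = Ps − Pb = 163 − 128 = 35.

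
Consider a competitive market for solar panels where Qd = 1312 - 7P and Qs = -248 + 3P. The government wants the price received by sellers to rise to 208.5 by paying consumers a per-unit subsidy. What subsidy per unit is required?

At a seller price of 208.5, quantity supplied is -248 + 3·208.5 = 377.5.
Buyers absorb 377.5 only when they pay Pb with 1312 − 7·Pb = 377.5, i.e. Pb = 133.5.
s = Ps − Pb = 208.5 − 133.5 = 75.

Required subsidy s = 75 per unit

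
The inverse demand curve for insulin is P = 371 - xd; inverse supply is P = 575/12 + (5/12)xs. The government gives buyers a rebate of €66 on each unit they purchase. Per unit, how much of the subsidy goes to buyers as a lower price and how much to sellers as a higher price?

Buyers gain 792/17 per unit; sellers gain 330/17 per unit

Pre-subsidy: 371 - x = 575/12 + (5/12)x gives x* = 3877/17 and P* = 2430/17.
With the rebate, buyers effectively pay Pb = Ps − 66, where Ps is the price sellers receive.
On the curves, Pb = 371 - x and Ps = 575/12 + (5/12)x; the wedge Ps − Pb = 66 gives 575/12 + (5/12)x − (371 - x) = 66, so x' = 4669/17.
Then Pb = 371 − 1·(4669/17) = 1638/17 and Ps = 575/12 + (5/12)·(4669/17) = 2760/17.
Buyers' price falls by P* − Pb = 2430/17 − 1638/17 = 792/17; sellers' price rises by Ps − P* = 2760/17 − 2430/17 = 330/17.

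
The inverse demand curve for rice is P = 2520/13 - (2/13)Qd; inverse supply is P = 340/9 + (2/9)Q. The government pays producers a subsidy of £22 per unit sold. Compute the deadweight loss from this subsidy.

Deadweight loss = £643.5

Pre-subsidy: 2520/13 - (2/13)Q = 340/9 + (2/9)Q gives Q* = 415 and P* = 130.
With the subsidy, sellers receive Ps = Pb + 22 for each unit, where Pb is the price buyers pay.
On the curves, Pb = 2520/13 - (2/13)Q and Ps = 340/9 + (2/9)Q; the wedge Ps − Pb = 22 gives 340/9 + (2/9)Q − (2520/13 - (2/13)Q) = 22, so Q' = 473.5.
Then Pb = 2520/13 − (2/13)·473.5 = 121 and Ps = 340/9 + (2/9)·473.5 = 143.
The subsidy expands output by 473.5 − 415 = 58.5 past the efficient level; on those units the gap between marginal cost and willingness to pay runs from 0 up to 22.
DWL = ½ × 22 × 58.5 = 643.5.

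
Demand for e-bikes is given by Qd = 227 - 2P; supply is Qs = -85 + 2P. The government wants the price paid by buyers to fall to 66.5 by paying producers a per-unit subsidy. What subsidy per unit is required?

At a buyer price of 66.5, quantity demanded is 227 − 2·66.5 = 94.
Sellers supply 94 only when they receive Ps with -85 + 2·Ps = 94, i.e. Ps = 89.5.
s = Ps − Pb = 89.5 − 66.5 = 23.

Required subsidy s = 23 per unit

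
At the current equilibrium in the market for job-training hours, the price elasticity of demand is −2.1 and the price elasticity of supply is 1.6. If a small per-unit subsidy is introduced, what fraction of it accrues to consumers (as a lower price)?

Consumer share = 16/37

For a small subsidy around the equilibrium, the benefit split depends on the relative slopes, which at a point are proportional to the elasticities.
Buyer share = εs/(εs + |εd|) = 1.6/(1.6 + 2.1) = 16/37; seller share = |εd|/(εs + |εd|) = 21/37.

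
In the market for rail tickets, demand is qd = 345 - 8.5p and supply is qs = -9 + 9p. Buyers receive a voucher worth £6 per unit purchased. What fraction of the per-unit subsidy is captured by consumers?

Pre-subsidy: 345 - 8.5p = -9 + 9p gives p* = 708/35, q* = 6057/35.
With the rebate, buyers effectively pay pb = ps − 6, where ps is the price sellers receive.
Demand in terms of ps becomes qd = 345 − 8.5(ps − 6) = 396 - 8.5ps. Setting this equal to supply: 396 - 8.5ps = -9 + 9ps, so ps = 162/7.
Buyers pay pb = 162/7 − 6 = 120/7; q' = -9 + 9·(162/7) = 1395/7.
Buyers' price falls by p* − pb = 708/35 − 120/7 = 108/35; sellers' price rises by ps − p* = 162/7 − 708/35 = 102/35.
So consumers capture (108/35)/6 = 18/35 of each unit of subsidy.

Consumer share = 18/35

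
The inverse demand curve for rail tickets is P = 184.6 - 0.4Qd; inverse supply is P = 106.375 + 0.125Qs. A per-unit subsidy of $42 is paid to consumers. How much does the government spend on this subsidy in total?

Pre-subsidy: 184.6 - 0.4Q = 106.375 + 0.125Q gives Q* = 149 and P* = 125.
With the rebate, buyers effectively pay Pb = Ps − 42, where Ps is the price sellers receive.
On the curves, Pb = 184.6 - 0.4Q and Ps = 106.375 + 0.125Q; the wedge Ps − Pb = 42 gives 106.375 + 0.125Q − (184.6 - 0.4Q) = 42, so Q' = 229.
Then Pb = 184.6 − 0.4·229 = 93 and Ps = 106.375 + 0.125·229 = 135.
Government outlay = subsidy × quantity = 42 × 229 = 9618.

Government cost = $9618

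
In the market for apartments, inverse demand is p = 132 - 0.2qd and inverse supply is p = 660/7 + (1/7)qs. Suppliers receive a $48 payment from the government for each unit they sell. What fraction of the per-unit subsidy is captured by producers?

Producer share = 5/12

Pre-subsidy: 132 - 0.2q = 660/7 + (1/7)q gives q* = 110 and p* = 110.
With the subsidy, sellers receive ps = pb + 48 for each unit, where pb is the price buyers pay.
On the curves, pb = 132 - 0.2q and ps = 660/7 + (1/7)q; the wedge ps − pb = 48 gives 660/7 + (1/7)q − (132 - 0.2q) = 48, so q' = 250.
Then pb = 132 − 0.2·250 = 82 and ps = 660/7 + (1/7)·250 = 130.
Buyers' price falls by p* − pb = 110 − 82 = 28; sellers' price rises by ps − p* = 130 − 110 = 20.
So producers capture 20/48 = 5/12 of each unit of subsidy.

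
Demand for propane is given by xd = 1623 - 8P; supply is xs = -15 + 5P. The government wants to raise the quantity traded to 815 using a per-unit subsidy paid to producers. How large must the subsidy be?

At x = 815, invert demand for the buyer price: Pb = (1623 − 815)/8 = 101; invert supply for the seller price: Ps = (815 − (-15))/5 = 166.
The subsidy must fill the gap: s = Ps − Pb = 166 − 101 = 65.

Required subsidy s = 65 per unit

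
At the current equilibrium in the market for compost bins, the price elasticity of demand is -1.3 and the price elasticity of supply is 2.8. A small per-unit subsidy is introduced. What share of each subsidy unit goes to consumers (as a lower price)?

Consumer share = 28/41

For a small subsidy around the equilibrium, the benefit split depends on the relative slopes, which at a point are proportional to the elasticities.
Buyer share = εs/(εs + |εd|) = 2.8/(2.8 + 1.3) = 28/41; seller share = |εd|/(εs + |εd|) = 13/41.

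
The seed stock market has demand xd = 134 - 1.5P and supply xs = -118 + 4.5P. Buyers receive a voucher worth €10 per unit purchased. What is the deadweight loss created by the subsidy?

Pre-subsidy: 134 - 1.5P = -118 + 4.5P gives P* = 42, x* = 71.
With the rebate, buyers effectively pay Pb = Ps − 10, where Ps is the price sellers receive.
Demand in terms of Ps becomes xd = 134 − 1.5(Ps − 10) = 149 - 1.5Ps. Setting this equal to supply: 149 - 1.5Ps = -118 + 4.5Ps, so Ps = 44.5.
Buyers pay Pb = 44.5 − 10 = 34.5; x' = -118 + 4.5·44.5 = 82.25.
The subsidy expands output by 82.25 − 71 = 11.25 past the efficient level; on those units the gap between marginal cost and willingness to pay runs from 0 up to 10.
DWL = ½ × 10 × 11.25 = 56.25.

Deadweight loss = €56.25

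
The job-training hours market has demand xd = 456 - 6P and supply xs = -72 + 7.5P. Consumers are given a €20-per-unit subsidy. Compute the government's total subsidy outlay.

Pre-subsidy: 456 - 6P = -72 + 7.5P gives P* = 352/9, x* = 664/3.
With the rebate, buyers effectively pay Pb = Ps − 20, where Ps is the price sellers receive.
Demand in terms of Ps becomes xd = 456 − 6(Ps − 20) = 576 - 6Ps. Setting this equal to supply: 576 - 6Ps = -72 + 7.5Ps, so Ps = 48.
Buyers pay Pb = 48 − 20 = 28; x' = -72 + 7.5·48 = 288.
Government outlay = subsidy × quantity = 20 × 288 = 5760.

Government cost = €5760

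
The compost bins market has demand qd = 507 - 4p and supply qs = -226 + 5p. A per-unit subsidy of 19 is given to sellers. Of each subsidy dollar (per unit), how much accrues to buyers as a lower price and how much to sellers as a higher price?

Buyers gain 95/9 per unit; sellers gain 76/9 per unit

Pre-subsidy: 507 - 4p = -226 + 5p gives p* = 733/9, q* = 1631/9.
With the subsidy, sellers receive ps = pb + 19 for each unit, where pb is the price buyers pay.
Supply in terms of pb becomes qs = -226 + 5(pb + 19) = -131 + 5pb. Setting this equal to demand: 507 - 4pb = -131 + 5pb, so pb = 638/9.
Sellers receive ps = 638/9 + 19 = 809/9; q' = 507 − 4·(638/9) = 2011/9.
Buyers' price falls by p* − pb = 733/9 − 638/9 = 95/9; sellers' price rises by ps − p* = 809/9 − 733/9 = 76/9.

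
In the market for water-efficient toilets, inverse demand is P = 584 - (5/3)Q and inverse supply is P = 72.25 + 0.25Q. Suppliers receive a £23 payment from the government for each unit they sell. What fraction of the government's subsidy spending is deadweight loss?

Pre-subsidy: 584 - (5/3)Q = 72.25 + 0.25Q gives Q* = 267 and P* = 139.
With the subsidy, sellers receive Ps = Pb + 23 for each unit, where Pb is the price buyers pay.
On the curves, Pb = 584 - (5/3)Q and Ps = 72.25 + 0.25Q; the wedge Ps − Pb = 23 gives 72.25 + 0.25Q − (584 - (5/3)Q) = 23, so Q' = 279.
Then Pb = 584 − (5/3)·279 = 119 and Ps = 72.25 + 0.25·279 = 142.
ΔCS = ½(267 + 279)(139 − 119) = 5460; ΔPS = ½(267 + 279)(142 − 139) = 819.
Government spending = 23 × 279 = 6417.
DWL = ½ × 23 × (279 − 267) = 138; fraction = 138 / 6417 = 2/93.

DWL / government spending = 2/93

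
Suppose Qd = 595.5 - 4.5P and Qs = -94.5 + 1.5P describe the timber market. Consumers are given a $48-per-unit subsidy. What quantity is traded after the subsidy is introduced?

Q' = 132

Pre-subsidy: 595.5 - 4.5P = -94.5 + 1.5P gives P* = 115, Q* = 78.
With the rebate, buyers effectively pay Pb = Ps − 48, where Ps is the price sellers receive.
Demand in terms of Ps becomes Qd = 595.5 − 4.5(Ps − 48) = 811.5 - 4.5Ps. Setting this equal to supply: 811.5 - 4.5Ps = -94.5 + 1.5Ps, so Ps = 151.
Buyers pay Pb = 151 − 48 = 103; Q' = -94.5 + 1.5·151 = 132.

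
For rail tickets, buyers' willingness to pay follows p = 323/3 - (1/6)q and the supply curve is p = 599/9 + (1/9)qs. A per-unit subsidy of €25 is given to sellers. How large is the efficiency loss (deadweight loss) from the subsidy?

Deadweight loss = €1125

Pre-subsidy: 323/3 - (1/6)q = 599/9 + (1/9)q gives q* = 148 and p* = 83.
With the subsidy, sellers receive ps = pb + 25 for each unit, where pb is the price buyers pay.
On the curves, pb = 323/3 - (1/6)q and ps = 599/9 + (1/9)q; the wedge ps − pb = 25 gives 599/9 + (1/9)q − (323/3 - (1/6)q) = 25, so q' = 238.
Then pb = 323/3 − (1/6)·238 = 68 and ps = 599/9 + (1/9)·238 = 93.
The subsidy expands output by 238 − 148 = 90 past the efficient level; on those units the gap between marginal cost and willingness to pay runs from 0 up to 25.
DWL = ½ × 25 × 90 = 1125.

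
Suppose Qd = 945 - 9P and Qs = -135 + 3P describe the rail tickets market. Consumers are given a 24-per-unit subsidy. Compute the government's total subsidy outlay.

Government cost = 4536

Pre-subsidy: 945 - 9P = -135 + 3P gives P* = 90, Q* = 135.
With the rebate, buyers effectively pay Pb = Ps − 24, where Ps is the price sellers receive.
Demand in terms of Ps becomes Qd = 945 − 9(Ps − 24) = 1161 - 9Ps. Setting this equal to supply: 1161 - 9Ps = -135 + 3Ps, so Ps = 108.
Buyers pay Pb = 108 − 24 = 84; Q' = -135 + 3·108 = 189.
Government outlay = subsidy × quantity = 24 × 189 = 4536.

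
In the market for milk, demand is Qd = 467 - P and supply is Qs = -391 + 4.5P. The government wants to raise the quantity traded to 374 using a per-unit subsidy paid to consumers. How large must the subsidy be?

At Q = 374, invert demand for the buyer price: Pb = (467 − 374)/1 = 93; invert supply for the seller price: Ps = (374 − (-391))/4.5 = 170.
The subsidy must fill the gap: s = Ps − Pb = 170 − 93 = 77.

Required subsidy s = 77 per unit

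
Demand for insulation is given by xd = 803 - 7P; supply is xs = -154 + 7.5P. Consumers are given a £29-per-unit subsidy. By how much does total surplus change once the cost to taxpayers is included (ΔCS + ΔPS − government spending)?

Pre-subsidy: 803 - 7P = -154 + 7.5P gives P* = 66, x* = 341.
With the rebate, buyers effectively pay Pb = Ps − 29, where Ps is the price sellers receive.
Demand in terms of Ps becomes xd = 803 − 7(Ps − 29) = 1006 - 7Ps. Setting this equal to supply: 1006 - 7Ps = -154 + 7.5Ps, so Ps = 80.
Buyers pay Pb = 80 − 29 = 51; x' = -154 + 7.5·80 = 446.
ΔCS = ½(341 + 446)(66 − 51) = 5902.5; ΔPS = ½(341 + 446)(80 − 66) = 5509.
Government spending = 29 × 446 = 12934.
Net change = 5902.5 + 5509 − 12934 = -1522.5. The loss equals the DWL triangle ½·29·105.

Net change in total surplus = -£1522.5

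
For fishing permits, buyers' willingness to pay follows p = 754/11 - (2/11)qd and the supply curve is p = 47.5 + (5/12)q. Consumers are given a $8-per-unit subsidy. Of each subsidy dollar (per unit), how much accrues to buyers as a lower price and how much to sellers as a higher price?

Pre-subsidy: 754/11 - (2/11)q = 47.5 + (5/12)q gives q* = 2778/79 and p* = 4910/79.
With the rebate, buyers effectively pay pb = ps − 8, where ps is the price sellers receive.
On the curves, pb = 754/11 - (2/11)q and ps = 47.5 + (5/12)q; the wedge ps − pb = 8 gives 47.5 + (5/12)q − (754/11 - (2/11)q) = 8, so q' = 3834/79.
Then pb = 754/11 − (2/11)·(3834/79) = 4718/79 and ps = 47.5 + (5/12)·(3834/79) = 5350/79.
Buyers' price falls by p* − pb = 4910/79 − 4718/79 = 192/79; sellers' price rises by ps − p* = 5350/79 − 4910/79 = 440/79.

Buyers gain 192/79 per unit; sellers gain 440/79 per unit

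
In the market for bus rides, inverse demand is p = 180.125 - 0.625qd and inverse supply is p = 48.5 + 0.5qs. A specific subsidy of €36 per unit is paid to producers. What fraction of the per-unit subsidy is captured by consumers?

Pre-subsidy: 180.125 - 0.625q = 48.5 + 0.5q gives q* = 117 and p* = 107.
With the subsidy, sellers receive ps = pb + 36 for each unit, where pb is the price buyers pay.
On the curves, pb = 180.125 - 0.625q and ps = 48.5 + 0.5q; the wedge ps − pb = 36 gives 48.5 + 0.5q − (180.125 - 0.625q) = 36, so q' = 149.
Then pb = 180.125 − 0.625·149 = 87 and ps = 48.5 + 0.5·149 = 123.
Buyers' price falls by p* − pb = 107 − 87 = 20; sellers' price rises by ps − p* = 123 − 107 = 16.
So consumers capture 20/36 = 5/9 of each unit of subsidy.

Consumer share = 5/9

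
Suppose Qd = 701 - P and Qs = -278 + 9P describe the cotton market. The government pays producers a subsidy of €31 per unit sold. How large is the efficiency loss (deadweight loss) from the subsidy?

Pre-subsidy: 701 - P = -278 + 9P gives P* = 97.9, Q* = 603.1.
With the subsidy, sellers receive Ps = Pb + 31 for each unit, where Pb is the price buyers pay.
Supply in terms of Pb becomes Qs = -278 + 9(Pb + 31) = 1 + 9Pb. Setting this equal to demand: 701 - Pb = 1 + 9Pb, so Pb = 70.
Sellers receive Ps = 70 + 31 = 101; Q' = 701 − 1·70 = 631.
The subsidy expands output by 631 − 603.1 = 27.9 past the efficient level; on those units the gap between marginal cost and willingness to pay runs from 0 up to 31.
DWL = ½ × 31 × 27.9 = 432.45.

Deadweight loss = €432.45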